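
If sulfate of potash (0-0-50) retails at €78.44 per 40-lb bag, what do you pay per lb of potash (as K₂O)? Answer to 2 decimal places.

K₂O in bag = 40 × 50% = 20 lb.
Cost per lb K₂O = €78.44 / 20 = €3.9220.

€3.92 per lb K₂O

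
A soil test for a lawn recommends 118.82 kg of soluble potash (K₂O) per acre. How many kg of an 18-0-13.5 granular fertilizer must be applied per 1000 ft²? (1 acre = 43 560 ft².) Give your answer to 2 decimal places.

Product per acre = 118.82 / 13.5% = 880.148 kg.
Convert to per 1000 ft²: 880.148 × 0.0229568 = 20.2054 kg.

20.21 kg of product per thousand sq ft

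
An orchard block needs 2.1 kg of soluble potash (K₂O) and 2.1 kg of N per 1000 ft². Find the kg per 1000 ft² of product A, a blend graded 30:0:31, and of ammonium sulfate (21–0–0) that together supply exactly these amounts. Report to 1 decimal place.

6.8 kg product A, 0.3 kg ammonium sulfate

Let a = kg of product A, b = kg of ammonium sulfate (per 1000 ft²).
K₂O: 0.31·a + 0·b = 2.1
N: 0.3·a + 0.21·b = 2.1
From row1: a = (2.1 − 0·b) / 0.31.
Into row2: 0.3·(2.1 − 0·b)/0.31 + 0.21·b = 2.1 → b = 0.322581, a = 6.77419.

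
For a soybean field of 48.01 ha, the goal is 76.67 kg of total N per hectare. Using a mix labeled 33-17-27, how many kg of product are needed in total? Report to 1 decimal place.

Product per hectare = 76.67 / 33% = 232.333 kg.
Total product = 232.333 × 48.01 = 11154.32 kg.

11154.3 kg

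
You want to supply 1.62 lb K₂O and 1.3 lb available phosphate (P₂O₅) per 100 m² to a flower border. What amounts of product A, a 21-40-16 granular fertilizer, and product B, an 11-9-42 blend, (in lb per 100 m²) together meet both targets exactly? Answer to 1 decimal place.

2.6 lb product A, 2.9 lb product B

Per-100 m² balance (a = product A, b = product B):
K₂O: 0.16·a + 0.42·b = 1.62
P₂O₅: 0.4·a + 0.09·b = 1.3
Solving simultaneously: a = 2.60547, b = 2.86458.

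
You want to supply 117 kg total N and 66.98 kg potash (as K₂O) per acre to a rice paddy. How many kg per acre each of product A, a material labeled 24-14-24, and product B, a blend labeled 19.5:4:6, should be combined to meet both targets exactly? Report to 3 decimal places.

Per-acre balance (a = product A, b = product B):
N: 0.24·a + 0.195·b = 117
K₂O: 0.24·a + 0.06·b = 66.98
Eliminate b: (row1) − 0.195/0.06·(row2) → -0.54·a = -100.685, so a = 186.4537.
Then b = (66.98 − 0.24·186.4537) / 0.06 = 370.5185.

186.454 kg product A, 370.519 kg product B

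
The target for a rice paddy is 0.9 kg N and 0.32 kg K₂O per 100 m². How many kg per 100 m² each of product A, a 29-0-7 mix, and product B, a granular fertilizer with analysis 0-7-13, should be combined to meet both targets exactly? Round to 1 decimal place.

With a, b = kg per 100 m² of product A and product B:
N: 0.29·a + 0·b = 0.9
K₂O: 0.07·a + 0.13·b = 0.32
Eliminate b: (row1) − 0/0.13·(row2) → 0.29·a = 0.9, so a = 3.10345.
Then b = (0.32 − 0.07·3.10345) / 0.13 = 0.790451.

3.1 kg product A, 0.8 kg product B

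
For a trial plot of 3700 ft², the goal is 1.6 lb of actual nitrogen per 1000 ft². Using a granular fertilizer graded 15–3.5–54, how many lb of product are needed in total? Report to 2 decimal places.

Product per 1000 ft² = 1.6 / 15% = 10.6667 lb.
Total product = 10.6667 × 3700 / 1000 = 39.4667 lb.

39.47 lb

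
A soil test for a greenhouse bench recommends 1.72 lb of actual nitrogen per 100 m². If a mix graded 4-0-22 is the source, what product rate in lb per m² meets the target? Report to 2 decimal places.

0.43 lb of product per sq m

Product per 100 m² = 1.72 / 4% = 43 lb.
Convert to per m²: 43 × 0.01 = 0.43 lb.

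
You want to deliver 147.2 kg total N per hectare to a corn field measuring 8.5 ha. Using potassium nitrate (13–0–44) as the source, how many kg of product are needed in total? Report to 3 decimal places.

9624.615 kg

Product per hectare = 147.2 / 13% = 1132.31 kg.
Total product = 1132.31 × 8.5 = 9624.6154 kg.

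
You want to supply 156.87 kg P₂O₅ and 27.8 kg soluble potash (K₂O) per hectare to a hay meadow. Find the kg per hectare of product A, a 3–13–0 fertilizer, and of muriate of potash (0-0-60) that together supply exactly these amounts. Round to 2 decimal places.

With a, b = kg per hectare of product A and muriate of potash:
P₂O₅: 0.13·a + 0·b = 156.87
K₂O: 0·a + 0.6·b = 27.8
Solving simultaneously: a = 1206.692, b = 46.3333.

1206.69 kg product A, 46.33 kg muriate of potash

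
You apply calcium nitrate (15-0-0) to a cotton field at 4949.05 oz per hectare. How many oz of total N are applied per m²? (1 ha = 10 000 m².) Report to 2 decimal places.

0.07 oz N per sq m

nitrogen per hectare = 4949.05 × 15% = 742.357 oz.
Convert to per m²: 742.357 × 0.0001 = 0.0742358 oz.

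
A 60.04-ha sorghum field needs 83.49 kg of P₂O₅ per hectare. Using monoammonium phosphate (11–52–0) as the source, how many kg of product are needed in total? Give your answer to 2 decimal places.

9639.88 kg

Product per hectare = 83.49 / 52% = 160.558 kg.
Total product = 160.558 × 60.04 = 9639.884 kg.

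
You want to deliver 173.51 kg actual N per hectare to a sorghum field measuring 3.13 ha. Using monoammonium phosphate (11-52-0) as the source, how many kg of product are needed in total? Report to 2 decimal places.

Product per hectare = 173.51 / 11% = 1577.36 kg.
Total product = 1577.36 × 3.13 = 4937.148 kg.

4937.15 kg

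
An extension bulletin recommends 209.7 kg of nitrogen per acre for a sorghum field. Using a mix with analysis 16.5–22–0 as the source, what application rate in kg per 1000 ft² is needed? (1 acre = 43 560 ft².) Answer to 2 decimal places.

Product per acre = 209.7 / 16.5% = 1270.91 kg.
Convert to per 1000 ft²: 1270.91 × 0.0229568 = 29.1761 kg.

29.18 kg of product per thousand sq ft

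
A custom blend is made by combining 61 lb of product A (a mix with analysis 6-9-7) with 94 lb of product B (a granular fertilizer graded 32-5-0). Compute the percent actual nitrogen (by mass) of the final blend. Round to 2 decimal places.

Total mass = 61 + 94 = 155 lb.
N mass = 6%×61 + 32%×94 = 33.74 lb.
% N = 33.74 / 155 = 21.7677%.

21.77% N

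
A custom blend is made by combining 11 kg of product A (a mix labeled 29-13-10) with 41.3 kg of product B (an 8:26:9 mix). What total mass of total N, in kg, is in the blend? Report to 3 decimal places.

N mass = 29%×11 + 8%×41.3 = 6.494 kg.

6.494 kg N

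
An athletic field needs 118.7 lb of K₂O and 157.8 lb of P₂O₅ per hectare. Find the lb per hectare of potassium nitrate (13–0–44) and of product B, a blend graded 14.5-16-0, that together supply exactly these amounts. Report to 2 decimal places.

Let a = lb of potassium nitrate, b = lb of product B (per hectare).
K₂O: 0.44·a + 0·b = 118.7
P₂O₅: 0·a + 0.16·b = 157.8
Solving simultaneously: a = 269.773, b = 986.25.

269.77 lb potassium nitrate, 986.25 lb product B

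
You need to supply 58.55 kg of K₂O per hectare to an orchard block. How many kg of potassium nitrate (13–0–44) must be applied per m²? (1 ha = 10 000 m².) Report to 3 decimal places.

0.013 kg of product per sq m

Product per hectare = 58.55 / 44% = 133.068 kg.
Convert to per m²: 133.068 × 0.0001 = 0.0133068 kg.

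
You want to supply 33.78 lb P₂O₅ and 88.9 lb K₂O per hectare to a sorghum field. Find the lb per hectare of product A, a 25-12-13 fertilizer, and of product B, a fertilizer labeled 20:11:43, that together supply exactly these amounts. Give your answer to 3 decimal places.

127.249 lb product A, 168.273 lb product B

Per-hectare balance (a = product A, b = product B):
P₂O₅: 0.12·a + 0.11·b = 33.78
K₂O: 0.13·a + 0.43·b = 88.9
Solving simultaneously: a = 127.2493, b = 168.27346.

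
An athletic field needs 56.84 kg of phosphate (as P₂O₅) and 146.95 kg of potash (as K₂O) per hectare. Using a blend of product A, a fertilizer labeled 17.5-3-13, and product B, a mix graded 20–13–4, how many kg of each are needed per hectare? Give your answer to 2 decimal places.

Let a = kg of product A, b = kg of product B (per hectare).
P₂O₅: 0.03·a + 0.13·b = 56.84
K₂O: 0.13·a + 0.04·b = 146.95
Eliminate b: (row1) − 0.13/0.04·(row2) → -0.3925·a = -420.747, so a = 1071.968.
Then b = (146.95 − 0.13·1071.968) / 0.04 = 189.854.

1071.97 kg product A, 189.85 kg product B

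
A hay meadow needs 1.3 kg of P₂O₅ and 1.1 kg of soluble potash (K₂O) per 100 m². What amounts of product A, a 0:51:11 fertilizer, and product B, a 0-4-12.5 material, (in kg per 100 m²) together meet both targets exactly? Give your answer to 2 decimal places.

2.00 kg product A, 7.04 kg product B

Let a = kg of product A, b = kg of product B (per 100 m²).
P₂O₅: 0.51·a + 0.04·b = 1.3
K₂O: 0.11·a + 0.125·b = 1.1
Eliminate b: (row1) − 0.04/0.125·(row2) → 0.4748·a = 0.948, so a = 1.99663.
Then b = (1.1 − 0.11·1.99663) / 0.125 = 7.04297.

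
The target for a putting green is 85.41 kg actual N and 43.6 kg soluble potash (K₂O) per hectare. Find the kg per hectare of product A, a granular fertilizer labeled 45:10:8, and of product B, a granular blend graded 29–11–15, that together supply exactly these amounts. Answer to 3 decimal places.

3.781 kg product A, 288.650 kg product B

With a, b = kg per hectare of product A and product B:
N: 0.45·a + 0.29·b = 85.41
K₂O: 0.08·a + 0.15·b = 43.6
Solving simultaneously: a = 3.78104, b = 288.6501.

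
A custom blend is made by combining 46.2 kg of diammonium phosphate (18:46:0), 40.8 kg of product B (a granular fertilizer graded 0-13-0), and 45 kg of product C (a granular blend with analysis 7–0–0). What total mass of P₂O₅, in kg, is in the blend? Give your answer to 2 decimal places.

26.56 kg P₂O₅

P₂O₅ mass = 46%×46.2 + 13%×40.8 + 0%×45 = 26.556 kg.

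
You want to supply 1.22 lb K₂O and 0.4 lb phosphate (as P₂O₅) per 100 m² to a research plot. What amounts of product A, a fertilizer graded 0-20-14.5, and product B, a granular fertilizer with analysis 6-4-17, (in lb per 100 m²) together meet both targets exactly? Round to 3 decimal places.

Let a = lb of product A, b = lb of product B (per 100 m²).
K₂O: 0.145·a + 0.17·b = 1.22
P₂O₅: 0.2·a + 0.04·b = 0.4
Solving simultaneously: a = 0.680851, b = 6.59574.

0.681 lb product A, 6.596 lb product B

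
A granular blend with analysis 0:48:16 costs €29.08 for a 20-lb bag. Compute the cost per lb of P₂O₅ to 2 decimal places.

€3.03 per lb P₂O₅

P₂O₅ in bag = 20 × 48% = 9.6 lb.
Cost per lb P₂O₅ = €29.08 / 9.6 = €3.0292.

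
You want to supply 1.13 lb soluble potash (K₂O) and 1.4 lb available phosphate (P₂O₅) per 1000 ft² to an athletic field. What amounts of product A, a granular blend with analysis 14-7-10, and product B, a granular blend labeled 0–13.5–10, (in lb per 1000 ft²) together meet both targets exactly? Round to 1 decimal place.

With a, b = lb per 1000 ft² of product A and product B:
K₂O: 0.1·a + 0.1·b = 1.13
P₂O₅: 0.07·a + 0.135·b = 1.4
Solving simultaneously: a = 1.93077, b = 9.36923.

1.9 lb product A, 9.4 lb product B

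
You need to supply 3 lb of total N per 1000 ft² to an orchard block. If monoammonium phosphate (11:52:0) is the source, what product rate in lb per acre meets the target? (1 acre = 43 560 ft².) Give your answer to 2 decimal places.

1188.00 lb of product per acre

Product per 1000 ft² = 3 / 11% = 27.2727 lb.
Convert to per acre: 27.2727 × 43.56 = 1188 lb.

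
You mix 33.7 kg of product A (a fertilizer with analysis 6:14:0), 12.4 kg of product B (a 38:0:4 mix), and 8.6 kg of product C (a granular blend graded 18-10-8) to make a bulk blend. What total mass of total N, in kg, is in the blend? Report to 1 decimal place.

N mass = 6%×33.7 + 38%×12.4 + 18%×8.6 = 8.282 kg.

8.3 kg N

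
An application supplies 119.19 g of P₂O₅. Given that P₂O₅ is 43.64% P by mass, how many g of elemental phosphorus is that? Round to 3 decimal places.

P = 119.19 × 0.4364 = 52.0145 g.

52.015 g P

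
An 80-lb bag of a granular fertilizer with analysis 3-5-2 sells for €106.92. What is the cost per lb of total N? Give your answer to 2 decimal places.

N in bag = 80 × 3% = 2.4 lb.
Cost per lb N = €106.92 / 2.4 = €44.5500.

€44.55 per lb N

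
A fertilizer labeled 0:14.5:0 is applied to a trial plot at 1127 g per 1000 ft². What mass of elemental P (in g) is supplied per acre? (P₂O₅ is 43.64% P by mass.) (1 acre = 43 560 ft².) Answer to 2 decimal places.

3106.45 g P per acre

P₂O₅ per 1000 ft² = 1127 × 14.5% = 163.415 g.
Elemental P = 163.415 × 0.4364 = 71.3143 g per 1000 ft².
Convert to per acre: 71.3143 × 43.56 = 3106.451 g.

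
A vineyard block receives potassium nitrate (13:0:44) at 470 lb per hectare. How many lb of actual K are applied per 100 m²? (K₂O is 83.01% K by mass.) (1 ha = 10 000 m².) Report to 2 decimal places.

K₂O per hectare = 470 × 44% = 206.8 lb.
Elemental K = 206.8 × 0.8301 = 171.665 lb per hectare.
Convert to per 100 m²: 171.665 × 0.01 = 1.71665 lb.

1.72 lb K per hundred sq m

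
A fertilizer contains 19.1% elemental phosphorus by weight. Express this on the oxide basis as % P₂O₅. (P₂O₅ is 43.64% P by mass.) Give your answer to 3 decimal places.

%P₂O₅ = 19.1 / 0.4364 = 43.7672%.

43.767% P₂O₅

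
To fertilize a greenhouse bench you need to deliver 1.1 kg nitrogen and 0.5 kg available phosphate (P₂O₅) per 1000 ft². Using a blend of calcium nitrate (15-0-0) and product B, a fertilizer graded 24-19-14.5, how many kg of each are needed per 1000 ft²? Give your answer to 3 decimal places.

3.123 kg calcium nitrate, 2.632 kg product B

With a, b = kg per 1000 ft² of calcium nitrate and product B:
N: 0.15·a + 0.24·b = 1.1
P₂O₅: 0·a + 0.19·b = 0.5
Solving simultaneously: a = 3.12281, b = 2.63158.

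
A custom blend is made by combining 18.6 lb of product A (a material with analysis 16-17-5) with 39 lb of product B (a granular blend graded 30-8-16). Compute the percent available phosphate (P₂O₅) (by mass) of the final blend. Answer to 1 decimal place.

10.9% P₂O₅

Total mass = 18.6 + 39 = 57.6 lb.
P₂O₅ mass = 17%×18.6 + 8%×39 = 6.282 lb.
% P₂O₅ = 6.282 / 57.6 = 10.9062%.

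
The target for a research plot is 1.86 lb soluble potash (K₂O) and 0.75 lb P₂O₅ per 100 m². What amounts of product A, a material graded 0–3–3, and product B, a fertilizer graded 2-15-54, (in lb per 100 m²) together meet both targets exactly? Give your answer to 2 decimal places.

Per-100 m² balance (a = product A, b = product B):
K₂O: 0.03·a + 0.54·b = 1.86
P₂O₅: 0.03·a + 0.15·b = 0.75
Solving simultaneously: a = 10.7692, b = 2.84615.

10.77 lb product A, 2.85 lb product B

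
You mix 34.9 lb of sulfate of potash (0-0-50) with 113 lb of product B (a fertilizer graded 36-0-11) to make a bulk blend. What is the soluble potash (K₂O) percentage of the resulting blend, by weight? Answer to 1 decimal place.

Total mass = 34.9 + 113 = 147.9 lb.
K₂O mass = 50%×34.9 + 11%×113 = 29.88 lb.
% K₂O = 29.88 / 147.9 = 20.2028%.

20.2% K₂O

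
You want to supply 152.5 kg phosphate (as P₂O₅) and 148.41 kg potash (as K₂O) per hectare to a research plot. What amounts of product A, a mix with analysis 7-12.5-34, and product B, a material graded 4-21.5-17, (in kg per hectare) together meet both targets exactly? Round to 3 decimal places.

Let a = kg of product A, b = kg of product B (per hectare).
P₂O₅: 0.125·a + 0.215·b = 152.5
K₂O: 0.34·a + 0.17·b = 148.41
From row1: a = (152.5 − 0.215·b) / 0.125.
Into row2: 0.34·(152.5 − 0.215·b)/0.125 + 0.17·b = 148.41 → b = 642.2131, a = 115.3934.

115.393 kg product A, 642.213 kg product B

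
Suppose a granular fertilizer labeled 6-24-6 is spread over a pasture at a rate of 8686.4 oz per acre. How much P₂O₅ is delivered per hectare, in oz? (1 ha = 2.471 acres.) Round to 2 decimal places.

5151.38 oz P₂O₅ per hectare

P₂O₅ per acre = 8686.4 × 24% = 2084.74 oz.
Convert to per hectare: 2084.74 × 2.471 = 5151.383 oz.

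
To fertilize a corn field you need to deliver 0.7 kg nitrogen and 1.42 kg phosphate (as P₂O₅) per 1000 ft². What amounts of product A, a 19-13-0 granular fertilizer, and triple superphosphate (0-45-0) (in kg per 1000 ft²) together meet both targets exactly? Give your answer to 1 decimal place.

3.7 kg product A, 2.1 kg triple superphosphate

Let a = kg of product A, b = kg of triple superphosphate (per 1000 ft²).
N: 0.19·a + 0·b = 0.7
P₂O₅: 0.13·a + 0.45·b = 1.42
Eliminate b: (row1) − 0/0.45·(row2) → 0.19·a = 0.7, so a = 3.68421.
Then b = (1.42 − 0.13·3.68421) / 0.45 = 2.09123.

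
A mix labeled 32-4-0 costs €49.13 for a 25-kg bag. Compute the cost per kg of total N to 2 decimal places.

N in bag = 25 × 32% = 8 kg.
Cost per kg N = €49.13 / 8 = €6.1413.

€6.14 per kg N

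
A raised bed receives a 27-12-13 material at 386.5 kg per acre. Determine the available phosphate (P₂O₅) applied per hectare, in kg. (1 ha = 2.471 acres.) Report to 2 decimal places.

114.60 kg P₂O₅ per hectare

P₂O₅ per acre = 386.5 × 12% = 46.38 kg.
Convert to per hectare: 46.38 × 2.471 = 114.60498 kg.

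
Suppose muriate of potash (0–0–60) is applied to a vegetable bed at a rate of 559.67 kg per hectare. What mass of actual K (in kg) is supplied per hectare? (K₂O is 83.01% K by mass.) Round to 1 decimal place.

K₂O per hectare = 559.67 × 60% = 335.802 kg.
Elemental K = 335.802 × 0.8301 = 278.749 kg per hectare.

278.7 kg K per hectare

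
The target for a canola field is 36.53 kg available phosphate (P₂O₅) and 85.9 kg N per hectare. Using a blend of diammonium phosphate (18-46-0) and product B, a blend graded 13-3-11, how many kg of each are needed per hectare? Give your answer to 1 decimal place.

Let a = kg of diammonium phosphate, b = kg of product B (per hectare).
P₂O₅: 0.46·a + 0.03·b = 36.53
N: 0.18·a + 0.13·b = 85.9
Eliminate a: (row1) − 0.46/0.18·(row2) → -0.302222·b = -182.992, so b = 605.489.
Back-substitute: a = (36.53 − 0.03·605.489) / 0.46 = 39.9246.

39.9 kg diammonium phosphate, 605.5 kg product B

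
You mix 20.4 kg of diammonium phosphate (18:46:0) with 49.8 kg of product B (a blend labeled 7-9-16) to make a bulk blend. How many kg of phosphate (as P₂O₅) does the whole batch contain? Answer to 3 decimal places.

13.866 kg P₂O₅

P₂O₅ mass = 46%×20.4 + 9%×49.8 = 13.866 kg.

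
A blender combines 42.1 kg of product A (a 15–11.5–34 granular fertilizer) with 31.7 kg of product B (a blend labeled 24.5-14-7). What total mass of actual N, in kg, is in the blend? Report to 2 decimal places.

14.08 kg N

N mass = 15%×42.1 + 24.5%×31.7 = 14.0815 kg.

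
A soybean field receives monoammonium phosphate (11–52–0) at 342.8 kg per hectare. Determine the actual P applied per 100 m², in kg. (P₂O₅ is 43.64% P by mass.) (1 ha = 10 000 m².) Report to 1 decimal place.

P₂O₅ per hectare = 342.8 × 52% = 178.256 kg.
Elemental P = 178.256 × 0.4364 = 77.7909 kg per hectare.
Convert to per 100 m²: 77.7909 × 0.01 = 0.777909 kg.

0.8 kg P per hundred sq m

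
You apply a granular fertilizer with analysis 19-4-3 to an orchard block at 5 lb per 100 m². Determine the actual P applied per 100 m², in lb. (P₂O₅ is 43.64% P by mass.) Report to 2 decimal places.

P₂O₅ per 100 m² = 5 × 4% = 0.2 lb.
Elemental P = 0.2 × 0.4364 = 0.08728 lb per 100 m².

0.09 lb P per hundred sq m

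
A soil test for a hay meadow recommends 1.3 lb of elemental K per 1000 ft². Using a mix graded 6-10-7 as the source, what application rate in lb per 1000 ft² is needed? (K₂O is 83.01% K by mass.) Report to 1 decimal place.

As K₂O: 1.3 / 0.8301 = 1.56608 lb per 1000 ft².
Product per 1000 ft² = 1.56608 / 7% = 22.3725 lb.

22.4 lb of product per thousand sq ft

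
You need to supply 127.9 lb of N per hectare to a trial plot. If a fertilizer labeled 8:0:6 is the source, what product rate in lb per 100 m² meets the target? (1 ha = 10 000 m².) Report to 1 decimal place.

Product per hectare = 127.9 / 8% = 1598.75 lb.
Convert to per 100 m²: 1598.75 × 0.01 = 15.9875 lb.

16.0 lb of product per hundred sq m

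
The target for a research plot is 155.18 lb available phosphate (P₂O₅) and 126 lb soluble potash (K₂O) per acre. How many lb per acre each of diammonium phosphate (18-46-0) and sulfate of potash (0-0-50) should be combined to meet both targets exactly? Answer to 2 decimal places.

337.35 lb diammonium phosphate, 252.00 lb sulfate of potash

Per-acre balance (a = diammonium phosphate, b = sulfate of potash):
P₂O₅: 0.46·a + 0·b = 155.18
K₂O: 0·a + 0.5·b = 126
Solving simultaneously: a = 337.348, b = 252.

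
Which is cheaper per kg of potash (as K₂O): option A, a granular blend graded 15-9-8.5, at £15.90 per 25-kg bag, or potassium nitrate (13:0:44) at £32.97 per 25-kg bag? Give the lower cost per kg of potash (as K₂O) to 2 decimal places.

option A: K₂O per bag = 25 × 8.5% = 2.125 kg; cost = 15.90 / 2.125 = £7.4824/kg K₂O.
potassium nitrate: K₂O per bag = 25 × 44% = 11 kg; cost = 32.97 / 11 = £2.9973/kg K₂O.
potassium nitrate is cheaper.

£3.00 per kg K₂O (potassium nitrate)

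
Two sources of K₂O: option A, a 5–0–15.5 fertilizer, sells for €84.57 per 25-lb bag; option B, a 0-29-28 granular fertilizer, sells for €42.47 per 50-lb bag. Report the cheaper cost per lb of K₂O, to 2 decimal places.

option A: K₂O per bag = 25 × 15.5% = 3.875 lb; cost = 84.57 / 3.875 = €21.8245/lb K₂O.
option B: K₂O per bag = 50 × 28% = 14 lb; cost = 42.47 / 14 = €3.0336/lb K₂O.
option B is cheaper.

€3.03 per lb K₂O (option B)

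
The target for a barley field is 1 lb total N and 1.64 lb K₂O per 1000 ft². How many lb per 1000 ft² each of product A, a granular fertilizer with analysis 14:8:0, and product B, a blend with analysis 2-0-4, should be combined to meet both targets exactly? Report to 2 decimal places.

With a, b = lb per 1000 ft² of product A and product B:
N: 0.14·a + 0.02·b = 1
K₂O: 0·a + 0.04·b = 1.64
Solving simultaneously: a = 1.28571, b = 41.

1.29 lb product A, 41.00 lb product B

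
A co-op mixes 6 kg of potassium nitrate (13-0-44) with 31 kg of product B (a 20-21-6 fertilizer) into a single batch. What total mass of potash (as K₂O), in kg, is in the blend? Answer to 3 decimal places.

4.500 kg K₂O

K₂O mass = 44%×6 + 6%×31 = 4.5 kg.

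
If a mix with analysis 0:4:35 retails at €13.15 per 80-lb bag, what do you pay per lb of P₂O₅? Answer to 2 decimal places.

P₂O₅ in bag = 80 × 4% = 3.2 lb.
Cost per lb P₂O₅ = €13.15 / 3.2 = €4.1094.

€4.11 per lb P₂O₅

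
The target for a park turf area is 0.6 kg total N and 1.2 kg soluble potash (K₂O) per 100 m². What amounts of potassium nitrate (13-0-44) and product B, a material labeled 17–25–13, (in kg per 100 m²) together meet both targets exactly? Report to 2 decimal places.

2.18 kg potassium nitrate, 1.87 kg product B

With a, b = kg per 100 m² of potassium nitrate and product B:
N: 0.13·a + 0.17·b = 0.6
K₂O: 0.44·a + 0.13·b = 1.2
From row1: a = (0.6 − 0.17·b) / 0.13.
Into row2: 0.44·(0.6 − 0.17·b)/0.13 + 0.13·b = 1.2 → b = 1.86528, a = 2.17617.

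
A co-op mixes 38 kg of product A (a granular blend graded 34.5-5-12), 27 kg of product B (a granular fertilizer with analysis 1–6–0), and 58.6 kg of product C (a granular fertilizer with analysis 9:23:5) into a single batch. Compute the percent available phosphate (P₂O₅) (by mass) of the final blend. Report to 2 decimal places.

Total mass = 38 + 27 + 58.6 = 123.6 kg.
P₂O₅ mass = 5%×38 + 6%×27 + 23%×58.6 = 16.998 kg.
% P₂O₅ = 16.998 / 123.6 = 13.7524%.

13.75% P₂O₅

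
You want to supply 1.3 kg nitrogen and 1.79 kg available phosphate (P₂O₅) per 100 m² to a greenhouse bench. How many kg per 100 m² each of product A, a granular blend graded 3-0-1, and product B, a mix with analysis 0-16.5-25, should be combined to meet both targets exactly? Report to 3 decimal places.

43.333 kg product A, 10.848 kg product B

Per-100 m² balance (a = product A, b = product B):
N: 0.03·a + 0·b = 1.3
P₂O₅: 0·a + 0.165·b = 1.79
Solving simultaneously: a = 43.3333, b = 10.84848.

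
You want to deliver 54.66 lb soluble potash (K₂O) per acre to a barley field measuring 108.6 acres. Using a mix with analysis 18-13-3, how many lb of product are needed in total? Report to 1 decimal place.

Product per acre = 54.66 / 3% = 1822 lb.
Total product = 1822 × 108.6 = 197869.2 lb.

197869.2 lb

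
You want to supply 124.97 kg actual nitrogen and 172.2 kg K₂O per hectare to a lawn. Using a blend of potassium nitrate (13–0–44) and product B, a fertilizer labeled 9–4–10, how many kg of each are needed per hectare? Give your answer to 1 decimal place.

112.8 kg potassium nitrate, 1225.6 kg product B

With a, b = kg per hectare of potassium nitrate and product B:
N: 0.13·a + 0.09·b = 124.97
K₂O: 0.44·a + 0.1·b = 172.2
From row1: a = (124.97 − 0.09·b) / 0.13.
Into row2: 0.44·(124.97 − 0.09·b)/0.13 + 0.1·b = 172.2 → b = 1225.59, a = 112.82.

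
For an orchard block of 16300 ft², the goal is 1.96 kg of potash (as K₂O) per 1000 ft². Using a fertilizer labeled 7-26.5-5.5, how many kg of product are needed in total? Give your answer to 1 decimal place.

580.9 kg

Product per 1000 ft² = 1.96 / 5.5% = 35.6364 kg.
Total product = 35.6364 × 16300 / 1000 = 580.873 kg.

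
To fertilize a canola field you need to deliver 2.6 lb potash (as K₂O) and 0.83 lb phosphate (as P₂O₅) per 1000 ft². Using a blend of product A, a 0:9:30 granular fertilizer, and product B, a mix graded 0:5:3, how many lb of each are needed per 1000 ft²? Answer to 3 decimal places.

With a, b = lb per 1000 ft² of product A and product B:
K₂O: 0.3·a + 0.03·b = 2.6
P₂O₅: 0.09·a + 0.05·b = 0.83
Eliminate b: (row1) − 0.03/0.05·(row2) → 0.246·a = 2.102, so a = 8.54472.
Then b = (0.83 − 0.09·8.54472) / 0.05 = 1.21951.

8.545 lb product A, 1.220 lb product B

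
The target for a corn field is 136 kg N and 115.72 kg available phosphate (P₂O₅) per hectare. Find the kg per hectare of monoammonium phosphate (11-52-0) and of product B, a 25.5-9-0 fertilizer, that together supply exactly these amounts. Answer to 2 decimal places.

With a, b = kg per hectare of monoammonium phosphate and product B:
N: 0.11·a + 0.255·b = 136
P₂O₅: 0.52·a + 0.09·b = 115.72
Eliminate b: (row1) − 0.255/0.09·(row2) → -1.36333·a = -191.873, so a = 140.738.
Then b = (115.72 − 0.52·140.738) / 0.09 = 472.623.

140.74 kg monoammonium phosphate, 472.62 kg product B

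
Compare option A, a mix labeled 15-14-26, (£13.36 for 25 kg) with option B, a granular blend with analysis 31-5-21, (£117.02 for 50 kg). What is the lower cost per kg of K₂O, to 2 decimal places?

£2.06 per kg K₂O (option A)

option A: K₂O per bag = 25 × 26% = 6.5 kg; cost = 13.36 / 6.5 = £2.0554/kg K₂O.
option B: K₂O per bag = 50 × 21% = 10.5 kg; cost = 117.02 / 10.5 = £11.1448/kg K₂O.
option A is cheaper.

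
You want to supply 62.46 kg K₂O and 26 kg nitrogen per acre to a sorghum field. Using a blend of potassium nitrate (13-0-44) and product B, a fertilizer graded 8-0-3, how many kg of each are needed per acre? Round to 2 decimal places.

134.72 kg potassium nitrate, 106.08 kg product B

With a, b = kg per acre of potassium nitrate and product B:
K₂O: 0.44·a + 0.03·b = 62.46
N: 0.13·a + 0.08·b = 26
Eliminate a: (row1) − 0.44/0.13·(row2) → -0.240769·b = -25.54, so b = 106.077.
Back-substitute: a = (62.46 − 0.03·106.077) / 0.44 = 134.722.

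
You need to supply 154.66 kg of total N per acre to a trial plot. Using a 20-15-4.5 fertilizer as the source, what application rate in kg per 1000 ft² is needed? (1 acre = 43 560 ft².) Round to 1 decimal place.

17.8 kg of product per thousand sq ft

Product per acre = 154.66 / 20% = 773.3 kg.
Convert to per 1000 ft²: 773.3 × 0.0229568 = 17.7525 kg.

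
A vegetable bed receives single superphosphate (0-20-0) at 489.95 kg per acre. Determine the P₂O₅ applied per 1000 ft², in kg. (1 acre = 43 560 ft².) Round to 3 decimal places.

2.250 kg P₂O₅ per thousand sq ft

P₂O₅ per acre = 489.95 × 20% = 97.99 kg.
Convert to per 1000 ft²: 97.99 × 0.0229568 = 2.24954 kg.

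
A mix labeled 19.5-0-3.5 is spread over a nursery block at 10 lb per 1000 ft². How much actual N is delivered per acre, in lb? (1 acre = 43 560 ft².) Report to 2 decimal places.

nitrogen per 1000 ft² = 10 × 19.5% = 1.95 lb.
Convert to per acre: 1.95 × 43.56 = 84.942 lb.

84.94 lb N per acre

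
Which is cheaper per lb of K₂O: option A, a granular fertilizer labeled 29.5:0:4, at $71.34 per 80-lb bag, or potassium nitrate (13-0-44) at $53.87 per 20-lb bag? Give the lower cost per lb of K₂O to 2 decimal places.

option A: K₂O per bag = 80 × 4% = 3.2 lb; cost = 71.34 / 3.2 = $22.2937/lb K₂O.
potassium nitrate: K₂O per bag = 20 × 44% = 8.8 lb; cost = 53.87 / 8.8 = $6.1216/lb K₂O.
potassium nitrate is cheaper.

$6.12 per lb K₂O (potassium nitrate)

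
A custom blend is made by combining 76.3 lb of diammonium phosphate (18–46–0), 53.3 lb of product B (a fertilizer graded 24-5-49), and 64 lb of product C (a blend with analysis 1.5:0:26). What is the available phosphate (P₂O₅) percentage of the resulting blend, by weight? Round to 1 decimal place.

19.5% P₂O₅

Total mass = 76.3 + 53.3 + 64 = 193.6 lb.
P₂O₅ mass = 46%×76.3 + 5%×53.3 + 0%×64 = 37.763 lb.
% P₂O₅ = 37.763 / 193.6 = 19.5057%.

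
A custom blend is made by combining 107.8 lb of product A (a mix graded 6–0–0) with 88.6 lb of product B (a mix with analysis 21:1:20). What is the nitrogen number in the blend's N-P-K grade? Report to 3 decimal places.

Total mass = 107.8 + 88.6 = 196.4 lb.
N mass = 6%×107.8 + 21%×88.6 = 25.074 lb.
% N = 25.074 / 196.4 = 12.7668%.

12.767% N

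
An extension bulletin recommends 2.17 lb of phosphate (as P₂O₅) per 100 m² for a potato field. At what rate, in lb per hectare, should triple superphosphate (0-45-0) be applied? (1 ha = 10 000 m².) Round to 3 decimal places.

Product per 100 m² = 2.17 / 45% = 4.82222 lb.
Convert to per hectare: 4.82222 × 100 = 482.2222 lb.

482.222 lb of product per hectare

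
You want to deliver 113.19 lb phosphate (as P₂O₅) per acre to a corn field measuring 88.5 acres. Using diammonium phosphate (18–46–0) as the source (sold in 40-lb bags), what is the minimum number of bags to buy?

Product per acre = 113.19 / 46% = 246.065 lb.
Total product = 246.065 × 88.5 = 21776.8 lb.
Bags = ⌈21776.8 / 40⌉ = 545.

545 bags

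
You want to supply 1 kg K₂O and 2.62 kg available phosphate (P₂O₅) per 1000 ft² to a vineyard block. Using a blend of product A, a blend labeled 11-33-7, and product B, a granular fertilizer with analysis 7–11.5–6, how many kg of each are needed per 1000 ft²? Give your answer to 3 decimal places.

Let a = kg of product A, b = kg of product B (per 1000 ft²).
K₂O: 0.07·a + 0.06·b = 1
P₂O₅: 0.33·a + 0.115·b = 2.62
Eliminate a: (row1) − 0.07/0.33·(row2) → 0.0356061·b = 0.444242, so b = 12.4766.
Back-substitute: a = (1 − 0.06·12.4766) / 0.07 = 3.59149.

3.591 kg product A, 12.477 kg product B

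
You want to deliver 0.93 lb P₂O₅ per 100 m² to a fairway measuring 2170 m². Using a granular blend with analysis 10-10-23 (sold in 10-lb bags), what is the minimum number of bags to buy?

21 bags

Product per 100 m² = 0.93 / 10% = 9.3 lb.
Total product = 9.3 × 2170 / 100 = 201.81 lb.
Bags = ⌈201.81 / 10⌉ = 21.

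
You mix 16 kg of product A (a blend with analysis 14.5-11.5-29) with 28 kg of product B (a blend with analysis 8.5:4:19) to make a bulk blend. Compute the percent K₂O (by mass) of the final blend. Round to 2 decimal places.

Total mass = 16 + 28 = 44 kg.
K₂O mass = 29%×16 + 19%×28 = 9.96 kg.
% K₂O = 9.96 / 44 = 22.6364%.

22.64% K₂O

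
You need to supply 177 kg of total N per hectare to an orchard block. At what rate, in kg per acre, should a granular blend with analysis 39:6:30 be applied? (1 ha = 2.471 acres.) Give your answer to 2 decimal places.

Product per hectare = 177 / 39% = 453.846 kg.
Convert to per acre: 453.846 × 0.404694 = 183.669 kg.

183.67 kg of product per acre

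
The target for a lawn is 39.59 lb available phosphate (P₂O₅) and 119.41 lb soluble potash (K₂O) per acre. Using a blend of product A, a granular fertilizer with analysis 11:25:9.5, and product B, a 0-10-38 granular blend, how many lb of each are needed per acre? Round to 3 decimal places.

With a, b = lb per acre of product A and product B:
P₂O₅: 0.25·a + 0.1·b = 39.59
K₂O: 0.095·a + 0.38·b = 119.41
Eliminate b: (row1) − 0.1/0.38·(row2) → 0.225·a = 8.16632, so a = 36.2947.
Then b = (119.41 − 0.095·36.2947) / 0.38 = 305.1632.

36.295 lb product A, 305.163 lb product B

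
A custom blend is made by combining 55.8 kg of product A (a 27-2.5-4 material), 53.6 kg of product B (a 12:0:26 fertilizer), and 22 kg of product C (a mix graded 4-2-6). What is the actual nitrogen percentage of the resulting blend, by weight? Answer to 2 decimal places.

Total mass = 55.8 + 53.6 + 22 = 131.4 kg.
N mass = 27%×55.8 + 12%×53.6 + 4%×22 = 22.378 kg.
% N = 22.378 / 131.4 = 17.0304%.

17.03% N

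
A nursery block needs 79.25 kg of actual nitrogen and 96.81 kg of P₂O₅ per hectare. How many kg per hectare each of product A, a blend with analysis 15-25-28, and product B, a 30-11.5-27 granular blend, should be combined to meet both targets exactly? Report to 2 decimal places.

With a, b = kg per hectare of product A and product B:
N: 0.15·a + 0.3·b = 79.25
P₂O₅: 0.25·a + 0.115·b = 96.81
Solving simultaneously: a = 345.095, b = 91.619.

345.10 kg product A, 91.62 kg product B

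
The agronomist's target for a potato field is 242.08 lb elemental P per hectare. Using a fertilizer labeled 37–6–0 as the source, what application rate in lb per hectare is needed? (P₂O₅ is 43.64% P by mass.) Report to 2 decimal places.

9245.34 lb of product per hectare

As P₂O₅: 242.08 / 0.4364 = 554.72 lb per hectare.
Product per hectare = 554.72 / 6% = 9245.341 lb.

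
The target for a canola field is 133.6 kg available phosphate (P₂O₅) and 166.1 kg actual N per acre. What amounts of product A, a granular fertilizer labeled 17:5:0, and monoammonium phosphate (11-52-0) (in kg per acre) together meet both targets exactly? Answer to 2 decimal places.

Per-acre balance (a = product A, b = monoammonium phosphate):
P₂O₅: 0.05·a + 0.52·b = 133.6
N: 0.17·a + 0.11·b = 166.1
Solving simultaneously: a = 864.608, b = 173.788.

864.61 kg product A, 173.79 kg monoammonium phosphate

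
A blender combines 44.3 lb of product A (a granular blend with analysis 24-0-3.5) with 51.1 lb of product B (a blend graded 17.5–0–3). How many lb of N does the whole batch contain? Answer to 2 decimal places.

N mass = 24%×44.3 + 17.5%×51.1 = 19.5745 lb.

19.57 lb N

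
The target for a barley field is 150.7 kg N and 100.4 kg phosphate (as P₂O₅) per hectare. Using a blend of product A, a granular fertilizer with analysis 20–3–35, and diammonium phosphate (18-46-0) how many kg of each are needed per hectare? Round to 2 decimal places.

With a, b = kg per hectare of product A and diammonium phosphate:
N: 0.2·a + 0.18·b = 150.7
P₂O₅: 0.03·a + 0.46·b = 100.4
Solving simultaneously: a = 591.801, b = 179.665.

591.80 kg product A, 179.67 kg diammonium phosphate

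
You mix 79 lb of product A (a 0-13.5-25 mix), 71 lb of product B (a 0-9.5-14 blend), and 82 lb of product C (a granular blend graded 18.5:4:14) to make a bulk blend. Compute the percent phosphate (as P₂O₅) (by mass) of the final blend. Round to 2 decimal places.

8.92% P₂O₅

Total mass = 79 + 71 + 82 = 232 lb.
P₂O₅ mass = 13.5%×79 + 9.5%×71 + 4%×82 = 20.69 lb.
% P₂O₅ = 20.69 / 232 = 8.9181%.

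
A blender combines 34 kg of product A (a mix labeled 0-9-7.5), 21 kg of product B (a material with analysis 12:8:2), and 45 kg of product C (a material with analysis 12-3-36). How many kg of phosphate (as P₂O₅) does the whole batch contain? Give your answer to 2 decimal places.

P₂O₅ mass = 9%×34 + 8%×21 + 3%×45 = 6.09 kg.

6.09 kg P₂O₅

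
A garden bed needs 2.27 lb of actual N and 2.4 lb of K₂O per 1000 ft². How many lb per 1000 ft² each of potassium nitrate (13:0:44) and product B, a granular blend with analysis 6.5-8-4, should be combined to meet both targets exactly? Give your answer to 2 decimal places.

2.79 lb potassium nitrate, 29.35 lb product B

With a, b = lb per 1000 ft² of potassium nitrate and product B:
N: 0.13·a + 0.065·b = 2.27
K₂O: 0.44·a + 0.04·b = 2.4
Solving simultaneously: a = 2.78632, b = 29.3504.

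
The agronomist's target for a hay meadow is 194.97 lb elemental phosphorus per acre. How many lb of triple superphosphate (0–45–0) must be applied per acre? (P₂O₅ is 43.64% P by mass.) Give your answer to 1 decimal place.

As P₂O₅: 194.97 / 0.4364 = 446.769 lb per acre.
Product per acre = 446.769 / 45% = 992.82 lb.

992.8 lb of product per acre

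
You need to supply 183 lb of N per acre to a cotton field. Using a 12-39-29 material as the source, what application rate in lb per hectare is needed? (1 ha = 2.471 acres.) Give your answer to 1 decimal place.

3768.3 lb of product per hectare

Product per acre = 183 / 12% = 1525 lb.
Convert to per hectare: 1525 × 2.471 = 3768.28 lb.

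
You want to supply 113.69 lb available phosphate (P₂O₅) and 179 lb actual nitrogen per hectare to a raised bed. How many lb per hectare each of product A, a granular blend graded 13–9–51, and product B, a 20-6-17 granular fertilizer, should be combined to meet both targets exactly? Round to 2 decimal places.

With a, b = lb per hectare of product A and product B:
P₂O₅: 0.09·a + 0.06·b = 113.69
N: 0.13·a + 0.2·b = 179
Eliminate a: (row1) − 0.09/0.13·(row2) → -0.0784615·b = -10.2331, so b = 130.422.
Back-substitute: a = (113.69 − 0.06·130.422) / 0.09 = 1176.2745.

1176.27 lb product A, 130.42 lb product B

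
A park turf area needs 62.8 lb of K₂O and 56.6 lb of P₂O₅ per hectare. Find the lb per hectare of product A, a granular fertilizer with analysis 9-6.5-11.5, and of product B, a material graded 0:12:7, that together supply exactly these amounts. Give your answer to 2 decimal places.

Per-hectare balance (a = product A, b = product B):
K₂O: 0.115·a + 0.07·b = 62.8
P₂O₅: 0.065·a + 0.12·b = 56.6
Eliminate a: (row1) − 0.115/0.065·(row2) → -0.142308·b = -37.3385, so b = 262.378.
Back-substitute: a = (62.8 − 0.07·262.378) / 0.115 = 386.378.

386.38 lb product A, 262.38 lb product B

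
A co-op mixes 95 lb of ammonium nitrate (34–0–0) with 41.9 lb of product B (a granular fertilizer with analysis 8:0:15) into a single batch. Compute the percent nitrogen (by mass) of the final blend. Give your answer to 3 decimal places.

26.042% N

Total mass = 95 + 41.9 = 136.9 lb.
N mass = 34%×95 + 8%×41.9 = 35.652 lb.
% N = 35.652 / 136.9 = 26.0424%.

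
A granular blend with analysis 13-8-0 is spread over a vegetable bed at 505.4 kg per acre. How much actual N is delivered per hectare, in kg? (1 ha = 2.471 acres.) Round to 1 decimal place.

nitrogen per acre = 505.4 × 13% = 65.702 kg.
Convert to per hectare: 65.702 × 2.471 = 162.3496 kg.

162.3 kg N per hectare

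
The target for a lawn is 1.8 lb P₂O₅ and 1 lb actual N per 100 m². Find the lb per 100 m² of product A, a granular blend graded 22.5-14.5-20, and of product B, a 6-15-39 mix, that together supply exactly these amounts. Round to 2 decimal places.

Per-100 m² balance (a = product A, b = product B):
P₂O₅: 0.145·a + 0.15·b = 1.8
N: 0.225·a + 0.06·b = 1
Eliminate a: (row1) − 0.145/0.225·(row2) → 0.111333·b = 1.15556, so b = 10.3792.
Back-substitute: a = (1.8 − 0.15·10.3792) / 0.145 = 1.67665.

1.68 lb product A, 10.38 lb product B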